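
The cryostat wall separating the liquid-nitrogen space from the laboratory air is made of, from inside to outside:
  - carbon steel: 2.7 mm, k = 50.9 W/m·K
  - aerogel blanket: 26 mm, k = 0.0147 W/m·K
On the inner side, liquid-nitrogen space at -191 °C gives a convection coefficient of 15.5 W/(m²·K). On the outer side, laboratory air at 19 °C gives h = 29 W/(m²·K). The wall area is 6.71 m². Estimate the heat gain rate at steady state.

Q ≈ 754 W

Series thermal resistances:
R_inner film = 1/(h_i·A) = 1/(15.5×6.71) = 0.009615 K/W
R_carbon steel = L/(kA) = 0.0027/(50.9×6.71) = 7.905×10^-6 K/W
R_aerogel blanket = L/(kA) = 0.026/(0.0147×6.71) = 0.2636 K/W
R_outer film = 1/(h_o·A) = 1/(29×6.71) = 0.005139 K/W
R_total = 0.2784 K/W
Q = ΔT / R_total = 210 / 0.2784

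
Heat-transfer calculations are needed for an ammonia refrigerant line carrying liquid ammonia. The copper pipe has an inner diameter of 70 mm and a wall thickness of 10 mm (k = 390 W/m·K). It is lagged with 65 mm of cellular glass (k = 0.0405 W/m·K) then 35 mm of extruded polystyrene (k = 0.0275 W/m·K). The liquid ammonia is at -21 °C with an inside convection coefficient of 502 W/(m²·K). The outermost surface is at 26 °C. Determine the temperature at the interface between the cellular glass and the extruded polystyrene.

Treating each annulus and film as a series resistance:
R_inner film = 1/(h_i·2πr₁L) = 1/(502×2π×0.035×1) = 0.009058 K/W
R_copper pipe wall = ln(45/35)/(2π×390×1) = 1.026×10^-4 K/W
R_cellular glass = ln(110/45)/(2π×0.0405×1) = 3.512 K/W
R_extruded polystyrene = ln(145/110)/(2π×0.0275×1) = 1.599 K/W
R_total = 5.12 K/W
Q = ΔT/R_total = 47/5.12
Q = 9.18 W/m
T_interface = T_inner + Q·ΣR(inner→interface) = -21 + 9.18×3.522

T ≈ 11.3 °C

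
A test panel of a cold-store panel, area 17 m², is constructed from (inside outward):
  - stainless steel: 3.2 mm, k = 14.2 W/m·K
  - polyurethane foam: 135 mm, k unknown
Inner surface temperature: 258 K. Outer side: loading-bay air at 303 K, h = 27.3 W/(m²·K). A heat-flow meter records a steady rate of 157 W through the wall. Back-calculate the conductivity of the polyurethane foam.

Series thermal resistances:
R_stainless steel = L/(kA) = 0.0032/(14.2×17) = 1.326×10^-5 K/W
R_outer film = 1/(h_o·A) = 1/(27.3×17) = 0.002155 K/W
Sum of known resistances R_other = 0.002168 K/W
Total R = ΔT/Q = 45/157 = 0.2866 K/W
R_polyurethane foam = R_total − R_other = 0.2845 K/W
k = L/(R·A) = 0.135/(0.2845×17)

k ≈ 0.0279 W/(m·K)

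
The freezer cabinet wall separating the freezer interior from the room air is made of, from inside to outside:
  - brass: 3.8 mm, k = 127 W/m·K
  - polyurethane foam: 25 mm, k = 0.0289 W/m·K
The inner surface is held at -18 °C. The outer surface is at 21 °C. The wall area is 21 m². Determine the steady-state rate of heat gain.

Model the wall as resistances in series:
R_brass = L/(kA) = 0.0038/(127×21) = 1.425×10^-6 K/W
R_polyurethane foam = L/(kA) = 0.025/(0.0289×21) = 0.04119 K/W
R_total = 0.04119 K/W
Q = ΔT / R_total = 39 / 0.04119

Q ≈ 947 W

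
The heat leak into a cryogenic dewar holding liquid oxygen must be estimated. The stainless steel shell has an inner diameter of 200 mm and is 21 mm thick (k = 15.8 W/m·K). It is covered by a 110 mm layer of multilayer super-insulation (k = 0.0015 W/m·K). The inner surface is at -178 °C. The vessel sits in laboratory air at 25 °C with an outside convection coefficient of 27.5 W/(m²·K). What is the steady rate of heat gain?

Q ≈ 0.972 W

For a spherical shell R = (1/r₁ − 1/r₂)/(4πk); film R = 1/(h·4πr²). In series:
R_stainless steel shell = (1/0.1 − 1/0.121)/(4π×15.8) = 0.008741 K/W
R_multilayer super-insulation = (1/0.121 − 1/0.231)/(4π×0.0015) = 208.8 K/W
R_outer film = 1/(h·4πr_o²) = 1/(27.5×4π×0.231²) = 0.05423 K/W
R_total = 208.8 K/W
Q = ΔT/R_total = 203/208.8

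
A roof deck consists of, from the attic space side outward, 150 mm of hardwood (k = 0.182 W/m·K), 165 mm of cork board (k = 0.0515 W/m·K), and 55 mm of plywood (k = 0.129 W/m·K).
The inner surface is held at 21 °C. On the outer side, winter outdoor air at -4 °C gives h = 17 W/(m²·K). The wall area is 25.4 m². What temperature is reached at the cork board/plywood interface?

Series thermal resistances:
R_hardwood = L/(kA) = 0.15/(0.182×25.4) = 0.03245 K/W
R_cork board = L/(kA) = 0.165/(0.0515×25.4) = 0.1261 K/W
R_plywood = L/(kA) = 0.055/(0.129×25.4) = 0.01679 K/W
R_outer film = 1/(h_o·A) = 1/(17×25.4) = 0.002316 K/W
R_total = 0.1777 K/W;  Q = ΔT/R_total = 25/0.1777 = 140.7 W
T_interface = T_inner − Q·ΣR(inner→interface) = 21 − 141×0.1586

T ≈ -1.31 °C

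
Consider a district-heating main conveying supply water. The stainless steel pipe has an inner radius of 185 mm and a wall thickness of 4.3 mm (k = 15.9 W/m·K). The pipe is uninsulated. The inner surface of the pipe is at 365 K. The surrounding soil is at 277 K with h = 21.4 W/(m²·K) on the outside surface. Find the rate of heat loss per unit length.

q′ ≈ 2230 W/m

Per-layer cylindrical resistances, series-summed:
R_stainless steel pipe wall = ln(189.3/185)/(2π×15.9×1) = 2.3×10^-4 K/W
R_outer film = 1/(h_o·2πr_oL) = 1/(21.4×2π×0.1893×1) = 0.03929 K/W
R_total = 0.03952 K/W
Q = ΔT/R_total = 88/0.03952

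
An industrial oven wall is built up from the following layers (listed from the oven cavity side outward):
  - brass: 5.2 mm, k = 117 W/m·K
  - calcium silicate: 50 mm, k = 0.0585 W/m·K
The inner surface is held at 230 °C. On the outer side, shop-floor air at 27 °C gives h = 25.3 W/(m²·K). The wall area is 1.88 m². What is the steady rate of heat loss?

Using the resistance-network approach (series):
R_brass = L/(kA) = 0.0052/(117×1.88) = 2.364×10^-5 K/W
R_calcium silicate = L/(kA) = 0.05/(0.0585×1.88) = 0.4546 K/W
R_outer film = 1/(h_o·A) = 1/(25.3×1.88) = 0.02102 K/W
R_total = 0.4757 K/W
Q = ΔT / R_total = 203 / 0.4757

Q ≈ 427 W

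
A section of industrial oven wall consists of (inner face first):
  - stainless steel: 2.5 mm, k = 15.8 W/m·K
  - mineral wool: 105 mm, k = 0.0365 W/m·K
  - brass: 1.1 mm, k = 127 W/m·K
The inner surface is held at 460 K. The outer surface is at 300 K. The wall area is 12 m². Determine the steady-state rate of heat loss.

Series thermal resistances:
R_stainless steel = L/(kA) = 0.0025/(15.8×12) = 1.319×10^-5 K/W
R_mineral wool = L/(kA) = 0.105/(0.0365×12) = 0.2397 K/W
R_brass = L/(kA) = 0.0011/(127×12) = 7.218×10^-7 K/W
R_total = 0.2397 K/W
Q = ΔT / R_total = 160 / 0.2397

Q ≈ 667 W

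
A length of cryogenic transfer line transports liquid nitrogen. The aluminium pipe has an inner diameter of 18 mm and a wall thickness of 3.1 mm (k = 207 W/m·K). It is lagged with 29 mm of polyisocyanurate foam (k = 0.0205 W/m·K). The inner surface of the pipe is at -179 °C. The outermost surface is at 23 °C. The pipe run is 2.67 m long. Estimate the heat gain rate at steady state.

Q ≈ 56.8 W

For a radial system each layer contributes R = ln(r_out/r_in)/(2πkL); films add R = 1/(hA).
R_aluminium pipe wall = ln(12.1/9)/(2π×207×2.67) = 8.523×10^-5 K/W
R_polyisocyanurate foam = ln(41.1/12.1)/(2π×0.0205×2.67) = 3.556 K/W
R_total = 3.556 K/W
Q = ΔT/R_total = 202/3.556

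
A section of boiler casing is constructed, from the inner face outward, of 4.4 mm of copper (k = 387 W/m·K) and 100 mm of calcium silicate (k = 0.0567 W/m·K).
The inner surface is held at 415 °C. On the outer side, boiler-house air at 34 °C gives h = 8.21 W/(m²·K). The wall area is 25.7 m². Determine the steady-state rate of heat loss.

Treating each layer as a thermal resistance in series:
R_copper = L/(kA) = 0.0044/(387×25.7) = 4.424×10^-7 K/W
R_calcium silicate = L/(kA) = 0.1/(0.0567×25.7) = 0.06863 K/W
R_outer film = 1/(h_o·A) = 1/(8.21×25.7) = 0.004739 K/W
R_total = 0.07337 K/W
Q = ΔT / R_total = 381 / 0.07337

Q ≈ 5190 W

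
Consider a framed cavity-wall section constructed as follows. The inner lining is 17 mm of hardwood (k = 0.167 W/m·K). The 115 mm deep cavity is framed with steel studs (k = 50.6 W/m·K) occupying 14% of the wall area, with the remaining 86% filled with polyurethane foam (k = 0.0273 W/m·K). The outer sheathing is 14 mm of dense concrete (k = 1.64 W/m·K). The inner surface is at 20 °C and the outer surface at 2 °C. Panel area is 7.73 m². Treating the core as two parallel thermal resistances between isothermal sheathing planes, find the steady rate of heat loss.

Sheathing layers in series; stud and cavity paths in parallel between them.
R_inner = 0.017/(0.167×7.73) = 0.01317 K/W
R_stud  = 0.115/(50.6×0.14×7.73) = 0.0021 K/W
R_cav   = 0.115/(0.0273×0.86×7.73) = 0.6337 K/W
1/R_core = 1/R_stud + 1/R_cav → R_core = 0.002093 K/W
R_outer = 0.014/(1.64×7.73) = 0.001104 K/W
R_total = 0.01637 K/W
Q = ΔT/R_total = 18/0.01637

Q ≈ 1100 W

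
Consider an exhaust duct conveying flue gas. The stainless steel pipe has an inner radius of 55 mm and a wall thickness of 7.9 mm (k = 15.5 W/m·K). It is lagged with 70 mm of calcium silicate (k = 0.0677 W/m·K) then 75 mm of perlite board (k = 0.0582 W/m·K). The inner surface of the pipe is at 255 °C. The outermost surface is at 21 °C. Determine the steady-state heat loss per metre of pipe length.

Radial resistances (cylindrical: R_cond = ln(r_o/r_i)/(2πkL), R_conv = 1/(h·2πrL)):
R_stainless steel pipe wall = ln(62.9/55)/(2π×15.5×1) = 0.001378 K/W
R_calcium silicate = ln(132.9/62.9)/(2π×0.0677×1) = 1.759 K/W
R_perlite board = ln(207.9/132.9)/(2π×0.0582×1) = 1.224 K/W
R_total = 2.984 K/W
Q = ΔT/R_total = 234/2.984

q′ ≈ 78.4 W/m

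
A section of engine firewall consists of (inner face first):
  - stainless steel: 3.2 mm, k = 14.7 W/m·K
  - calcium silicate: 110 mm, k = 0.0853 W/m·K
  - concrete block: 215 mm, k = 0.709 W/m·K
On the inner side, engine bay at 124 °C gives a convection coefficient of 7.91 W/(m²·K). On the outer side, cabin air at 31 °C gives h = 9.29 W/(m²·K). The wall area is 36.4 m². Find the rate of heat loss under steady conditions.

Treating each layer as a thermal resistance in series:
R_inner film = 1/(h_i·A) = 1/(7.91×36.4) = 0.003473 K/W
R_stainless steel = L/(kA) = 0.0032/(14.7×36.4) = 5.98×10^-6 K/W
R_calcium silicate = L/(kA) = 0.11/(0.0853×36.4) = 0.03543 K/W
R_concrete block = L/(kA) = 0.215/(0.709×36.4) = 0.008331 K/W
R_outer film = 1/(h_o·A) = 1/(9.29×36.4) = 0.002957 K/W
R_total = 0.05019 K/W
Q = ΔT / R_total = 93 / 0.05019

Q ≈ 1850 W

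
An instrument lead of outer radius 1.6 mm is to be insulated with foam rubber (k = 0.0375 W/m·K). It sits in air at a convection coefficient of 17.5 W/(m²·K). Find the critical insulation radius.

For a cylinder r_cr = k/h = 0.0375/17.5
r_cr = 2.14 mm; since the bare radius (1.6 mm) is below r_cr, adding a thin layer of insulation will *increase* heat loss.

r_cr ≈ 2.14 mm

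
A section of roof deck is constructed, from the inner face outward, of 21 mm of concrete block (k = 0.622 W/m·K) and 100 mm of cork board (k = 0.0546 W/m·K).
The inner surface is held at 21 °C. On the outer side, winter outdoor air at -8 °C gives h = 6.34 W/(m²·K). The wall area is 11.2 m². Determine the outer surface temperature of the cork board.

Treating each layer as a thermal resistance in series:
R_concrete block = L/(kA) = 0.021/(0.622×11.2) = 0.003014 K/W
R_cork board = L/(kA) = 0.1/(0.0546×11.2) = 0.1635 K/W
R_outer film = 1/(h_o·A) = 1/(6.34×11.2) = 0.01408 K/W
R_total = 0.1806 K/W;  Q = ΔT/R_total = 29/0.1806 = 160.6 W
T_interface = T_inner − Q·ΣR(inner→interface) = 21 − 161×0.1665

T ≈ -5.74 °C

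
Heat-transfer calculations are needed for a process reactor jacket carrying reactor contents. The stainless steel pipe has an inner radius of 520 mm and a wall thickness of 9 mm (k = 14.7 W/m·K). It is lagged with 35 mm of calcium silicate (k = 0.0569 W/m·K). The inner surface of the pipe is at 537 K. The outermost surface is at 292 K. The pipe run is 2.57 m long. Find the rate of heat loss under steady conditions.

Q ≈ 3510 W

Cylindrical conduction, so R = ln(r₂/r₁)/(2πkL) per layer, in series:
R_stainless steel pipe wall = ln(529/520)/(2π×14.7×2.57) = 7.229×10^-5 K/W
R_calcium silicate = ln(564/529)/(2π×0.0569×2.57) = 0.06973 K/W
R_total = 0.0698 K/W
Q = ΔT/R_total = 245/0.0698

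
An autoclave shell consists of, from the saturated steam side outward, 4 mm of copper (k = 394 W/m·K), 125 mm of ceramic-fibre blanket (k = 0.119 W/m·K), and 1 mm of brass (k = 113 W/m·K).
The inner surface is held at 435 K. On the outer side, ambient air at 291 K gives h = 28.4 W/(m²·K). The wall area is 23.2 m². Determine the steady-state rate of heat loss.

Q ≈ 3080 W

Series thermal resistances:
R_copper = L/(kA) = 0.004/(394×23.2) = 4.376×10^-7 K/W
R_ceramic-fibre blanket = L/(kA) = 0.125/(0.119×23.2) = 0.04528 K/W
R_brass = L/(kA) = 0.001/(113×23.2) = 3.814×10^-7 K/W
R_outer film = 1/(h_o·A) = 1/(28.4×23.2) = 0.001518 K/W
R_total = 0.0468 K/W
Q = ΔT / R_total = 144 / 0.0468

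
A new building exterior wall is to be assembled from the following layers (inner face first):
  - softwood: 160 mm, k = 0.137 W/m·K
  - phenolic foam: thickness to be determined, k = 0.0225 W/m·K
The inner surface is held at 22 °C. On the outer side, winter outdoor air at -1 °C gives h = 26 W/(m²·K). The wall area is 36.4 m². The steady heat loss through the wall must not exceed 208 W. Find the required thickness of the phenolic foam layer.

Using the resistance-network approach (series):
R_softwood = L/(kA) = 0.16/(0.137×36.4) = 0.03208 K/W
R_outer film = 1/(h_o·A) = 1/(26×36.4) = 0.001057 K/W
Sum of the known resistances R_other = 0.03314 K/W
Required total resistance R_tot = ΔT/Q_allow = 23/208 = 0.1106 K/W
R_phenolic foam = R_tot − R_other = 0.07744 K/W
L = R·k·A = 0.07744×0.0225×36.4

L ≈ 63.4 mm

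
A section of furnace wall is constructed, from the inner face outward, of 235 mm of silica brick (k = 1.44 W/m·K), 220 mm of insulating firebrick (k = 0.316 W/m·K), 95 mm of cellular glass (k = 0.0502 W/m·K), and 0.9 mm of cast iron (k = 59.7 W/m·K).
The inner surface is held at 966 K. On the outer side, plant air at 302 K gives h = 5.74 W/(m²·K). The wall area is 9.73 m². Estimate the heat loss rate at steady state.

Model the wall as resistances in series:
R_silica brick = L/(kA) = 0.235/(1.44×9.73) = 0.01677 K/W
R_insulating firebrick = L/(kA) = 0.22/(0.316×9.73) = 0.07155 K/W
R_cellular glass = L/(kA) = 0.095/(0.0502×9.73) = 0.1945 K/W
R_cast iron = L/(kA) = 0.0009/(59.7×9.73) = 1.549×10^-6 K/W
R_outer film = 1/(h_o·A) = 1/(5.74×9.73) = 0.01791 K/W
R_total = 0.3007 K/W
Q = ΔT / R_total = 664 / 0.3007

Q ≈ 2210 W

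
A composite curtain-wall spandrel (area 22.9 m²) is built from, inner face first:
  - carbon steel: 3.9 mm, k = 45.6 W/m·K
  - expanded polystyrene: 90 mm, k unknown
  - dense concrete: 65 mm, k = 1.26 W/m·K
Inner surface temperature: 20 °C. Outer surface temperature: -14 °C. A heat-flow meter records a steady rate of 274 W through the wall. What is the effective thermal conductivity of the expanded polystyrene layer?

Model the wall as resistances in series:
R_carbon steel = L/(kA) = 0.0039/(45.6×22.9) = 3.735×10^-6 K/W
R_dense concrete = L/(kA) = 0.065/(1.26×22.9) = 0.002253 K/W
Sum of known resistances R_other = 0.002256 K/W
Total R = ΔT/Q = 34/274 = 0.1241 K/W
R_expanded polystyrene = R_total − R_other = 0.1218 K/W
k = L/(R·A) = 0.09/(0.1218×22.9)

k ≈ 0.0323 W/(m·K)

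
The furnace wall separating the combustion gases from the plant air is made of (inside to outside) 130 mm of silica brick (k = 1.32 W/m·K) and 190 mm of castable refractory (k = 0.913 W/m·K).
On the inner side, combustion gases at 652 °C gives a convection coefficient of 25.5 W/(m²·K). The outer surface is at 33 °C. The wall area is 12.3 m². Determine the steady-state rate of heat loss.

Model the wall as resistances in series:
R_inner film = 1/(h_i·A) = 1/(25.5×12.3) = 0.003188 K/W
R_silica brick = L/(kA) = 0.13/(1.32×12.3) = 0.008007 K/W
R_castable refractory = L/(kA) = 0.19/(0.913×12.3) = 0.01692 K/W
R_total = 0.02811 K/W
Q = ΔT / R_total = 619 / 0.02811

Q ≈ 22000 W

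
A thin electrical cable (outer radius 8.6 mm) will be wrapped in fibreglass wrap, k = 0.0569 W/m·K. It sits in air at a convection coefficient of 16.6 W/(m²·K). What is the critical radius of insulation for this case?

For a cylinder r_cr = k/h = 0.0569/16.6
r_cr = 3.43 mm; since the bare radius (8.6 mm) is above r_cr, any added insulation will reduce heat loss.

r_cr ≈ 3.43 mm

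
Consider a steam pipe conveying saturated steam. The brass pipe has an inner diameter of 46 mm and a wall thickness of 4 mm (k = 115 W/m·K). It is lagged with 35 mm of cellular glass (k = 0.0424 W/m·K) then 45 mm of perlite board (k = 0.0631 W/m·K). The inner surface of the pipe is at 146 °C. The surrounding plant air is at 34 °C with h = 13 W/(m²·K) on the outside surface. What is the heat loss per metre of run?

q′ ≈ 24.3 W/m

Treating each annulus and film as a series resistance:
R_brass pipe wall = ln(27/23)/(2π×115×1) = 2.219×10^-4 K/W
R_cellular glass = ln(62/27)/(2π×0.0424×1) = 3.12 K/W
R_perlite board = ln(107/62)/(2π×0.0631×1) = 1.376 K/W
R_outer film = 1/(h_o·2πr_oL) = 1/(13×2π×0.107×1) = 0.1144 K/W
R_total = 4.611 K/W
Q = ΔT/R_total = 112/4.611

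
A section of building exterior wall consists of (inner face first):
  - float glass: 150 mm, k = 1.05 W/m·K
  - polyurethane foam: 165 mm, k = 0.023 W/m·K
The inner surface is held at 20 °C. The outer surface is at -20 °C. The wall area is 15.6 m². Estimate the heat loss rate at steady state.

Q ≈ 85.3 W

Thermal resistances in series:
R_float glass = L/(kA) = 0.15/(1.05×15.6) = 0.009158 K/W
R_polyurethane foam = L/(kA) = 0.165/(0.023×15.6) = 0.4599 K/W
R_total = 0.469 K/W
Q = ΔT / R_total = 40 / 0.469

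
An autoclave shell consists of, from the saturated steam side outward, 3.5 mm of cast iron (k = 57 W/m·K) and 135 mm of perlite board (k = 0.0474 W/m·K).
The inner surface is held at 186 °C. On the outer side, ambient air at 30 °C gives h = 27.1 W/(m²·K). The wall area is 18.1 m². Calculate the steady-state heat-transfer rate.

Q ≈ 979 W

Thermal resistances in series:
R_cast iron = L/(kA) = 0.0035/(57×18.1) = 3.392×10^-6 K/W
R_perlite board = L/(kA) = 0.135/(0.0474×18.1) = 0.1574 K/W
R_outer film = 1/(h_o·A) = 1/(27.1×18.1) = 0.002039 K/W
R_total = 0.1594 K/W
Q = ΔT / R_total = 156 / 0.1594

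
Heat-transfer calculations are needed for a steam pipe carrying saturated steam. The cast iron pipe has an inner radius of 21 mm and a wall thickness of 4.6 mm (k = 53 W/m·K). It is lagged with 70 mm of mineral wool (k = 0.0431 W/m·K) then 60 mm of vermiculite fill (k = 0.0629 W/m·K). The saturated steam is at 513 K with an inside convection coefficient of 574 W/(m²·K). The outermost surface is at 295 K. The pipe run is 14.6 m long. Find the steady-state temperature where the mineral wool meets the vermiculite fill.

Cylindrical conduction, so R = ln(r₂/r₁)/(2πkL) per layer, in series:
R_inner film = 1/(h_i·2πr₁L) = 1/(574×2π×0.021×14.6) = 9.043×10^-4 K/W
R_cast iron pipe wall = ln(25.6/21)/(2π×53×14.6) = 4.074×10^-5 K/W
R_mineral wool = ln(95.6/25.6)/(2π×0.0431×14.6) = 0.3332 K/W
R_vermiculite fill = ln(155.6/95.6)/(2π×0.0629×14.6) = 0.08442 K/W
R_total = 0.4186 K/W
Q = ΔT/R_total = 218/0.4186
Q = 521 W
T_interface = T_inner − Q·ΣR(inner→interface) = 513 − 521×0.3342

T ≈ 339 K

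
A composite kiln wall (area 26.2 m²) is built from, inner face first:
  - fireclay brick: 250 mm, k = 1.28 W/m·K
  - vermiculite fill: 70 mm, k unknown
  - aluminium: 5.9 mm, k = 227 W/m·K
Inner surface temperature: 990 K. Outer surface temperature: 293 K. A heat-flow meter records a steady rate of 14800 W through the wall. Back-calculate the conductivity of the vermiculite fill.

Using the resistance-network approach (series):
R_fireclay brick = L/(kA) = 0.25/(1.28×26.2) = 0.007455 K/W
R_aluminium = L/(kA) = 0.0059/(227×26.2) = 9.92×10^-7 K/W
Sum of known resistances R_other = 0.007456 K/W
Total R = ΔT/Q = 697/14800 = 0.04709 K/W
R_vermiculite fill = R_total − R_other = 0.03964 K/W
k = L/(R·A) = 0.07/(0.03964×26.2)

k ≈ 0.0674 W/(m·K)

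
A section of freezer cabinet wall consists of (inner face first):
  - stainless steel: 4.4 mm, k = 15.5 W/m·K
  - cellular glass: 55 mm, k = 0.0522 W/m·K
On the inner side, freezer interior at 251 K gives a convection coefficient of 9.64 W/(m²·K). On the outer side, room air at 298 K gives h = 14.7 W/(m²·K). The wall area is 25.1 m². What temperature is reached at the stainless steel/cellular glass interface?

Thermal resistances in series:
R_inner film = 1/(h_i·A) = 1/(9.64×25.1) = 0.004133 K/W
R_stainless steel = L/(kA) = 0.0044/(15.5×25.1) = 1.131×10^-5 K/W
R_cellular glass = L/(kA) = 0.055/(0.0522×25.1) = 0.04198 K/W
R_outer film = 1/(h_o·A) = 1/(14.7×25.1) = 0.00271 K/W
R_total = 0.04883 K/W;  Q = ΔT/R_total = 47/0.04883 = 962.5 W
T_interface = T_inner + Q·ΣR(inner→interface) = 251 + 962×0.004144

T ≈ 255 K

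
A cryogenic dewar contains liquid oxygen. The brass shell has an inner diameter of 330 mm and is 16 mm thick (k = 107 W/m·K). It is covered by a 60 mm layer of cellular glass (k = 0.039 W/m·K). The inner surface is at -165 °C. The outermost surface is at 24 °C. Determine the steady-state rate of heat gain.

Q ≈ 67.3 W

Each spherical layer contributes R = (1/r_i − 1/r_o)/(4πk):
R_brass shell = (1/0.165 − 1/0.181)/(4π×107) = 3.984×10^-4 K/W
R_cellular glass = (1/0.181 − 1/0.241)/(4π×0.039) = 2.807 K/W
R_total = 2.807 K/W
Q = ΔT/R_total = 189/2.807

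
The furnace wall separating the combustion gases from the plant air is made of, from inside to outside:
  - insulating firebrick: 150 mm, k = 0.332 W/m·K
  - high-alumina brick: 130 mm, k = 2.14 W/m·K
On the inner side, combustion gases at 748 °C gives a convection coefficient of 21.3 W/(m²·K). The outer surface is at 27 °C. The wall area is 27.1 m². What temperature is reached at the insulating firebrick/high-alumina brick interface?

Thermal resistances in series:
R_inner film = 1/(h_i·A) = 1/(21.3×27.1) = 0.001732 K/W
R_insulating firebrick = L/(kA) = 0.15/(0.332×27.1) = 0.01667 K/W
R_high-alumina brick = L/(kA) = 0.13/(2.14×27.1) = 0.002242 K/W
R_total = 0.02065 K/W;  Q = ΔT/R_total = 721/0.02065 = 34920 W
T_interface = T_inner − Q·ΣR(inner→interface) = 748 − 34900×0.0184

T ≈ 105 °C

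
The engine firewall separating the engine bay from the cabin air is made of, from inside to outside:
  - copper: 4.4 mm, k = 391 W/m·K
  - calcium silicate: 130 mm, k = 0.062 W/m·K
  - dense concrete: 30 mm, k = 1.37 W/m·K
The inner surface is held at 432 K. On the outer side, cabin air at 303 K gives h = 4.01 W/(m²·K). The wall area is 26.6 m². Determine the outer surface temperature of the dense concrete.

Thermal resistances in series:
R_copper = L/(kA) = 0.0044/(391×26.6) = 4.231×10^-7 K/W
R_calcium silicate = L/(kA) = 0.13/(0.062×26.6) = 0.07883 K/W
R_dense concrete = L/(kA) = 0.03/(1.37×26.6) = 8.232×10^-4 K/W
R_outer film = 1/(h_o·A) = 1/(4.01×26.6) = 0.009375 K/W
R_total = 0.08902 K/W;  Q = ΔT/R_total = 129/0.08902 = 1449 W
T_interface = T_inner − Q·ΣR(inner→interface) = 432 − 1450×0.07965

T ≈ 317 K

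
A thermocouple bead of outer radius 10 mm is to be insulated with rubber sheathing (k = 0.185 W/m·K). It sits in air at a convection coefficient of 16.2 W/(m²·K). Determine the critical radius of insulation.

For a sphere r_cr = 2k/h = 2×0.185/16.2
r_cr = 22.8 mm; since the bare radius (10 mm) is below r_cr, adding a thin layer of insulation will *increase* heat loss.

r_cr ≈ 22.8 mm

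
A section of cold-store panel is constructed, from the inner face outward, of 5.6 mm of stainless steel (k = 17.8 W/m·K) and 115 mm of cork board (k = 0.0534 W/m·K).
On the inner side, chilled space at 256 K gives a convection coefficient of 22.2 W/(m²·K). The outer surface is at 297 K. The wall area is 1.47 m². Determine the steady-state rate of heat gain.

Q ≈ 27.4 W

Model the wall as resistances in series:
R_inner film = 1/(h_i·A) = 1/(22.2×1.47) = 0.03064 K/W
R_stainless steel = L/(kA) = 0.0056/(17.8×1.47) = 2.14×10^-4 K/W
R_cork board = L/(kA) = 0.115/(0.0534×1.47) = 1.465 K/W
R_total = 1.496 K/W
Q = ΔT / R_total = 41 / 1.496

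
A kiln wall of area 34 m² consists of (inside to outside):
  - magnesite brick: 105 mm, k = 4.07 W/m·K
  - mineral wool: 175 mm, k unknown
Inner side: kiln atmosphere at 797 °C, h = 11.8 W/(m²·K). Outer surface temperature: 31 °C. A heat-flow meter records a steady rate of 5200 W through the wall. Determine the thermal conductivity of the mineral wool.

k ≈ 0.0357 W/(m·K)

Treating each layer as a thermal resistance in series:
R_inner film = 1/(h_i·A) = 1/(11.8×34) = 0.002493 K/W
R_magnesite brick = L/(kA) = 0.105/(4.07×34) = 7.588×10^-4 K/W
Sum of known resistances R_other = 0.003251 K/W
Total R = ΔT/Q = 766/5200 = 0.1473 K/W
R_mineral wool = R_total − R_other = 0.1441 K/W
k = L/(R·A) = 0.175/(0.1441×34)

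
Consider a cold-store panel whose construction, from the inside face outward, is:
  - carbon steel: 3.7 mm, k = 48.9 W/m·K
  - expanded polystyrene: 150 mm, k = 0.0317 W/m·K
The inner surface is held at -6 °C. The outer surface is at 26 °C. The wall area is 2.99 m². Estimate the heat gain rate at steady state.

Model the wall as resistances in series:
R_carbon steel = L/(kA) = 0.0037/(48.9×2.99) = 2.531×10^-5 K/W
R_expanded polystyrene = L/(kA) = 0.15/(0.0317×2.99) = 1.583 K/W
R_total = 1.583 K/W
Q = ΔT / R_total = 32 / 1.583

Q ≈ 20.2 W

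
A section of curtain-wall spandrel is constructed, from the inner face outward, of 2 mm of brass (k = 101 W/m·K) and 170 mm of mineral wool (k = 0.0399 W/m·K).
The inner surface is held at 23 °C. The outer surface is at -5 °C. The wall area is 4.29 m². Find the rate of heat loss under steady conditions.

Q ≈ 28.2 W

Thermal resistances in series:
R_brass = L/(kA) = 0.002/(101×4.29) = 4.616×10^-6 K/W
R_mineral wool = L/(kA) = 0.17/(0.0399×4.29) = 0.9932 K/W
R_total = 0.9932 K/W
Q = ΔT / R_total = 28 / 0.9932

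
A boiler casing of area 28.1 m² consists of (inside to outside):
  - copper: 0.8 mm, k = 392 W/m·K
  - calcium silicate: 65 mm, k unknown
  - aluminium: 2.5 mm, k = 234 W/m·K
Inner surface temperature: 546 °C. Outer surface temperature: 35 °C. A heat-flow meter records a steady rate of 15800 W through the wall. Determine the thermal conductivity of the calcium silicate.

k ≈ 0.0715 W/(m·K)

Treating each layer as a thermal resistance in series:
R_copper = L/(kA) = 0.0008/(392×28.1) = 7.263×10^-8 K/W
R_aluminium = L/(kA) = 0.0025/(234×28.1) = 3.802×10^-7 K/W
Sum of known resistances R_other = 4.528×10^-7 K/W
Total R = ΔT/Q = 511/15800 = 0.03234 K/W
R_calcium silicate = R_total − R_other = 0.03234 K/W
k = L/(R·A) = 0.065/(0.03234×28.1)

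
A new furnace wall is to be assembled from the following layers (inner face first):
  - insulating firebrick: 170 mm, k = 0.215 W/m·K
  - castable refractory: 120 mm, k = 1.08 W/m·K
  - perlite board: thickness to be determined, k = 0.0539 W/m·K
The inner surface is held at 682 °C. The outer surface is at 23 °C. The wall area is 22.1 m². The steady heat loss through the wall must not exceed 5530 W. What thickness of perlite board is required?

Series thermal resistances:
R_insulating firebrick = L/(kA) = 0.17/(0.215×22.1) = 0.03578 K/W
R_castable refractory = L/(kA) = 0.12/(1.08×22.1) = 0.005028 K/W
Sum of the known resistances R_other = 0.04081 K/W
Required total resistance R_tot = ΔT/Q_allow = 659/5530 = 0.1192 K/W
R_perlite board = R_tot − R_other = 0.07836 K/W
L = R·k·A = 0.07836×0.0539×22.1

L ≈ 93.3 mm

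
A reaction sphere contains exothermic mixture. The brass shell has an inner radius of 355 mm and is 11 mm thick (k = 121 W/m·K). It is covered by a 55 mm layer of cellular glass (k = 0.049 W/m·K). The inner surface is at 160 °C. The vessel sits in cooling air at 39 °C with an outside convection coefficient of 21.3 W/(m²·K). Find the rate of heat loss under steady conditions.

Q ≈ 201 W

For a spherical shell R = (1/r₁ − 1/r₂)/(4πk); film R = 1/(h·4πr²). In series:
R_brass shell = (1/0.355 − 1/0.366)/(4π×121) = 5.568×10^-5 K/W
R_cellular glass = (1/0.366 − 1/0.421)/(4π×0.049) = 0.5797 K/W
R_outer film = 1/(h·4πr_o²) = 1/(21.3×4π×0.421²) = 0.02108 K/W
R_total = 0.6008 K/W
Q = ΔT/R_total = 121/0.6008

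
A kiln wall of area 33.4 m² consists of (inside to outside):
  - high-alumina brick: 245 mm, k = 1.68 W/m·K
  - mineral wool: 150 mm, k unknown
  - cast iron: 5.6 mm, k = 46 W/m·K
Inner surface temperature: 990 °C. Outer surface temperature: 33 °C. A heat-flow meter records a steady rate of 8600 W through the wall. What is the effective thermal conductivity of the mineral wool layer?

k ≈ 0.042 W/(m·K)

Treating each layer as a thermal resistance in series:
R_high-alumina brick = L/(kA) = 0.245/(1.68×33.4) = 0.004366 K/W
R_cast iron = L/(kA) = 0.0056/(46×33.4) = 3.645×10^-6 K/W
Sum of known resistances R_other = 0.00437 K/W
Total R = ΔT/Q = 957/8600 = 0.1113 K/W
R_mineral wool = R_total − R_other = 0.1069 K/W
k = L/(R·A) = 0.15/(0.1069×33.4)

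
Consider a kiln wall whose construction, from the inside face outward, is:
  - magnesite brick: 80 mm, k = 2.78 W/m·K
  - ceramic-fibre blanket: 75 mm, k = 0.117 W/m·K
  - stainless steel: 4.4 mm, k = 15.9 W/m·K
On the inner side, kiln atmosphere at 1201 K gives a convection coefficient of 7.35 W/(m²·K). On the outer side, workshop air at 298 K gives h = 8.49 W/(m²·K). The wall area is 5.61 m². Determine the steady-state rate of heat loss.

Series thermal resistances:
R_inner film = 1/(h_i·A) = 1/(7.35×5.61) = 0.02425 K/W
R_magnesite brick = L/(kA) = 0.08/(2.78×5.61) = 0.00513 K/W
R_ceramic-fibre blanket = L/(kA) = 0.075/(0.117×5.61) = 0.1143 K/W
R_stainless steel = L/(kA) = 0.0044/(15.9×5.61) = 4.933×10^-5 K/W
R_outer film = 1/(h_o·A) = 1/(8.49×5.61) = 0.021 K/W
R_total = 0.1647 K/W
Q = ΔT / R_total = 903 / 0.1647

Q ≈ 5480 W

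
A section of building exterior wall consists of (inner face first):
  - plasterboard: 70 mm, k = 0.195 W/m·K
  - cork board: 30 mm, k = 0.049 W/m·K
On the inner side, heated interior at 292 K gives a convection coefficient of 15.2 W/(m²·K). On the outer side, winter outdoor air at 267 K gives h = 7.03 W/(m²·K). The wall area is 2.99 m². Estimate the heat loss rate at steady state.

Q ≈ 63.4 W

Model the wall as resistances in series:
R_inner film = 1/(h_i·A) = 1/(15.2×2.99) = 0.022 K/W
R_plasterboard = L/(kA) = 0.07/(0.195×2.99) = 0.1201 K/W
R_cork board = L/(kA) = 0.03/(0.049×2.99) = 0.2048 K/W
R_outer film = 1/(h_o·A) = 1/(7.03×2.99) = 0.04757 K/W
R_total = 0.3944 K/W
Q = ΔT / R_total = 25 / 0.3944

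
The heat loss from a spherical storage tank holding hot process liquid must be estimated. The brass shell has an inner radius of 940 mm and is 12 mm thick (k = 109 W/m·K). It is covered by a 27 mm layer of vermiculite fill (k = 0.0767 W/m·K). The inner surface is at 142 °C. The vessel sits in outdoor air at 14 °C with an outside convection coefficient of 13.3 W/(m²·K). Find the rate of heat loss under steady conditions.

For a spherical shell R = (1/r₁ − 1/r₂)/(4πk); film R = 1/(h·4πr²). In series:
R_brass shell = (1/0.94 − 1/0.952)/(4π×109) = 9.79×10^-6 K/W
R_vermiculite fill = (1/0.952 − 1/0.979)/(4π×0.0767) = 0.03006 K/W
R_outer film = 1/(h·4πr_o²) = 1/(13.3×4π×0.979²) = 0.006243 K/W
R_total = 0.03631 K/W
Q = ΔT/R_total = 128/0.03631

Q ≈ 3530 W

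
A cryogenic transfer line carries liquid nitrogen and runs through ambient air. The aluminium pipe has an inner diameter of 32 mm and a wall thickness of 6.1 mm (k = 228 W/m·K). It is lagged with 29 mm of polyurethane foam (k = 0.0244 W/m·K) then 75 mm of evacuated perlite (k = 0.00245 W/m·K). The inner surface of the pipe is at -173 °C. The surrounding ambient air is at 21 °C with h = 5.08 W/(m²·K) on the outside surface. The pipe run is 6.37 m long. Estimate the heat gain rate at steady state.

Radial resistances (cylindrical: R_cond = ln(r_o/r_i)/(2πkL), R_conv = 1/(h·2πrL)):
R_aluminium pipe wall = ln(22.1/16)/(2π×228×6.37) = 3.539×10^-5 K/W
R_polyurethane foam = ln(51.1/22.1)/(2π×0.0244×6.37) = 0.8583 K/W
R_evacuated perlite = ln(126.1/51.1)/(2π×0.00245×6.37) = 9.212 K/W
R_outer film = 1/(h_o·2πr_oL) = 1/(5.08×2π×0.1261×6.37) = 0.039 K/W
R_total = 10.11 K/W
Q = ΔT/R_total = 194/10.11

Q ≈ 19.2 W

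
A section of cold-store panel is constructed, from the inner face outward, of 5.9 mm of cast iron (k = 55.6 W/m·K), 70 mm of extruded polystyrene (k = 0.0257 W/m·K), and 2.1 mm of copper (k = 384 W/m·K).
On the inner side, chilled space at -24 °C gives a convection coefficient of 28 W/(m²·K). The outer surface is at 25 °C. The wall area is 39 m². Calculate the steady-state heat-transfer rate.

Q ≈ 693 W

Model the wall as resistances in series:
R_inner film = 1/(h_i·A) = 1/(28×39) = 9.158×10^-4 K/W
R_cast iron = L/(kA) = 0.0059/(55.6×39) = 2.721×10^-6 K/W
R_extruded polystyrene = L/(kA) = 0.07/(0.0257×39) = 0.06984 K/W
R_copper = L/(kA) = 0.0021/(384×39) = 1.402×10^-7 K/W
R_total = 0.07076 K/W
Q = ΔT / R_total = 49 / 0.07076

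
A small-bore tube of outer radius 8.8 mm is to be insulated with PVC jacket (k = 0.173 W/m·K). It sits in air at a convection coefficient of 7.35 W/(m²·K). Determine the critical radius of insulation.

r_cr ≈ 23.5 mm

For a cylinder r_cr = k/h = 0.173/7.35
r_cr = 23.5 mm; since the bare radius (8.8 mm) is below r_cr, adding a thin layer of insulation will *increase* heat loss.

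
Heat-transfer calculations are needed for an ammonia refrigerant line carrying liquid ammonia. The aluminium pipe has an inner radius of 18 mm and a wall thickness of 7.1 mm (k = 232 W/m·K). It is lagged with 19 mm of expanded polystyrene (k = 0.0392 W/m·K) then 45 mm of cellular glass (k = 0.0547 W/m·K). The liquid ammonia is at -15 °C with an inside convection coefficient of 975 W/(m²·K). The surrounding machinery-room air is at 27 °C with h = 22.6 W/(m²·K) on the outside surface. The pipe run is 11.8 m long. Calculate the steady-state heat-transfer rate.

Radial resistances (cylindrical: R_cond = ln(r_o/r_i)/(2πkL), R_conv = 1/(h·2πrL)):
R_inner film = 1/(h_i·2πr₁L) = 1/(975×2π×0.018×11.8) = 7.685×10^-4 K/W
R_aluminium pipe wall = ln(25.1/18)/(2π×232×11.8) = 1.933×10^-5 K/W
R_expanded polystyrene = ln(44.1/25.1)/(2π×0.0392×11.8) = 0.1939 K/W
R_cellular glass = ln(89.1/44.1)/(2π×0.0547×11.8) = 0.1734 K/W
R_outer film = 1/(h_o·2πr_oL) = 1/(22.6×2π×0.0891×11.8) = 0.006698 K/W
R_total = 0.3748 K/W
Q = ΔT/R_total = 42/0.3748

Q ≈ 112 W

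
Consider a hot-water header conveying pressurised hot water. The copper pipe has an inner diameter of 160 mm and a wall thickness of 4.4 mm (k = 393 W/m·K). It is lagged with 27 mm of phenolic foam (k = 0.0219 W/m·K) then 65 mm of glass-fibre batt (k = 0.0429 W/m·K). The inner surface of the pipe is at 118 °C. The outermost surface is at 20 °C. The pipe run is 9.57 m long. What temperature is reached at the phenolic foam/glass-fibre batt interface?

T ≈ 64.9 °C

Per-layer cylindrical resistances, series-summed:
R_copper pipe wall = ln(84.4/80)/(2π×393×9.57) = 2.266×10^-6 K/W
R_phenolic foam = ln(111.4/84.4)/(2π×0.0219×9.57) = 0.2108 K/W
R_glass-fibre batt = ln(176.4/111.4)/(2π×0.0429×9.57) = 0.1782 K/W
R_total = 0.389 K/W
Q = ΔT/R_total = 98/0.389
Q = 252 W
T_interface = T_inner − Q·ΣR(inner→interface) = 118 − 252×0.2108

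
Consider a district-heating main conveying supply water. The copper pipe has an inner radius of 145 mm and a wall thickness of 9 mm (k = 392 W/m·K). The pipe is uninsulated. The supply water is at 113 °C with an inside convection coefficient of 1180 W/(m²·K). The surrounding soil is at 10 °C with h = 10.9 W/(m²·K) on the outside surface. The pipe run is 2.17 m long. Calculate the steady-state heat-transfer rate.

Q ≈ 2330 W

For a radial system each layer contributes R = ln(r_out/r_in)/(2πkL); films add R = 1/(hA).
R_inner film = 1/(h_i·2πr₁L) = 1/(1180×2π×0.145×2.17) = 4.287×10^-4 K/W
R_copper pipe wall = ln(154/145)/(2π×392×2.17) = 1.127×10^-5 K/W
R_outer film = 1/(h_o·2πr_oL) = 1/(10.9×2π×0.154×2.17) = 0.04369 K/W
R_total = 0.04413 K/W
Q = ΔT/R_total = 103/0.04413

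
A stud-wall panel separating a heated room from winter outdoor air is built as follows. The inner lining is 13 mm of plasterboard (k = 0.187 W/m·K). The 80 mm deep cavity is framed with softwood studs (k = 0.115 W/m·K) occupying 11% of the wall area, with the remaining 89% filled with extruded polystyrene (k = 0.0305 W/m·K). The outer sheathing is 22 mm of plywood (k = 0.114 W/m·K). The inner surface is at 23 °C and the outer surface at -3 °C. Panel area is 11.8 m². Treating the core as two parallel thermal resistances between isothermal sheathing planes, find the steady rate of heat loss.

Q ≈ 135 W

Sheathing layers in series; stud and cavity paths in parallel between them.
R_inner = 0.013/(0.187×11.8) = 0.005891 K/W
R_stud  = 0.08/(0.115×0.11×11.8) = 0.5359 K/W
R_cav   = 0.08/(0.0305×0.89×11.8) = 0.2498 K/W
1/R_core = 1/R_stud + 1/R_cav → R_core = 0.1704 K/W
R_outer = 0.022/(0.114×11.8) = 0.01635 K/W
R_total = 0.1926 K/W
Q = ΔT/R_total = 26/0.1926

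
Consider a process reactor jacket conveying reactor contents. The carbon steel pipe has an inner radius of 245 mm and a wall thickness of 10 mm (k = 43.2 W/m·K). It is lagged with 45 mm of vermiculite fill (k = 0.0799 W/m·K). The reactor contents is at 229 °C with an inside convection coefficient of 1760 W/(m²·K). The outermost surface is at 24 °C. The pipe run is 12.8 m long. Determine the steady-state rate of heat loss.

Per-layer cylindrical resistances, series-summed:
R_inner film = 1/(h_i·2πr₁L) = 1/(1760×2π×0.245×12.8) = 2.884×10^-5 K/W
R_carbon steel pipe wall = ln(255/245)/(2π×43.2×12.8) = 1.151×10^-5 K/W
R_vermiculite fill = ln(300/255)/(2π×0.0799×12.8) = 0.02529 K/W
R_total = 0.02533 K/W
Q = ΔT/R_total = 205/0.02533

Q ≈ 8090 W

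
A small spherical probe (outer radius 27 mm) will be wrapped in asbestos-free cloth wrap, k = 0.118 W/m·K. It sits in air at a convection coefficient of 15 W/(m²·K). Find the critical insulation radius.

r_cr ≈ 15.7 mm

For a sphere r_cr = 2k/h = 2×0.118/15
r_cr = 15.7 mm; since the bare radius (27 mm) is above r_cr, any added insulation will reduce heat loss.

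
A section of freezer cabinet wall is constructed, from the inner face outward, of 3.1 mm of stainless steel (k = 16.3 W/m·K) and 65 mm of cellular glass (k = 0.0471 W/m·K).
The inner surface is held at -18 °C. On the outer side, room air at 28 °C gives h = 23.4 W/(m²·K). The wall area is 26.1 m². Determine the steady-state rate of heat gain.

Q ≈ 844 W

Model the wall as resistances in series:
R_stainless steel = L/(kA) = 0.0031/(16.3×26.1) = 7.287×10^-6 K/W
R_cellular glass = L/(kA) = 0.065/(0.0471×26.1) = 0.05288 K/W
R_outer film = 1/(h_o·A) = 1/(23.4×26.1) = 0.001637 K/W
R_total = 0.05452 K/W
Q = ΔT / R_total = 46 / 0.05452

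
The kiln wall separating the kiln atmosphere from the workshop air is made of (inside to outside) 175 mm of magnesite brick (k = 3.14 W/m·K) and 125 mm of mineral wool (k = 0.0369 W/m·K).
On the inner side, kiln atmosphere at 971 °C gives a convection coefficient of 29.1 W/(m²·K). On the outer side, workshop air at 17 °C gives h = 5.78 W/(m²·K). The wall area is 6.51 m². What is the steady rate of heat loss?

Q ≈ 1700 W

Using the resistance-network approach (series):
R_inner film = 1/(h_i·A) = 1/(29.1×6.51) = 0.005279 K/W
R_magnesite brick = L/(kA) = 0.175/(3.14×6.51) = 0.008561 K/W
R_mineral wool = L/(kA) = 0.125/(0.0369×6.51) = 0.5204 K/W
R_outer film = 1/(h_o·A) = 1/(5.78×6.51) = 0.02658 K/W
R_total = 0.5608 K/W
Q = ΔT / R_total = 954 / 0.5608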